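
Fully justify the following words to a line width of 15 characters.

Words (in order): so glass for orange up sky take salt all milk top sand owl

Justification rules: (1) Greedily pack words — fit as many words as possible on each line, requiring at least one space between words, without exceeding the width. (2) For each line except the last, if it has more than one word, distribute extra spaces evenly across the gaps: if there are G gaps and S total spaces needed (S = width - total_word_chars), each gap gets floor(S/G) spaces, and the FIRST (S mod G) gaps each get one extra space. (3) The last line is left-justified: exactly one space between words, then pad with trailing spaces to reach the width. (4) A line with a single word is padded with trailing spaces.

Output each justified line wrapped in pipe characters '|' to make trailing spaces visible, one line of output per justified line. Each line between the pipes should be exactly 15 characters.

Answer: |so   glass  for|
|orange  up  sky|
|take  salt  all|
|milk  top  sand|
|owl            |

Derivation:
Line 1: ['so', 'glass', 'for'] (min_width=12, slack=3)
Line 2: ['orange', 'up', 'sky'] (min_width=13, slack=2)
Line 3: ['take', 'salt', 'all'] (min_width=13, slack=2)
Line 4: ['milk', 'top', 'sand'] (min_width=13, slack=2)
Line 5: ['owl'] (min_width=3, slack=12)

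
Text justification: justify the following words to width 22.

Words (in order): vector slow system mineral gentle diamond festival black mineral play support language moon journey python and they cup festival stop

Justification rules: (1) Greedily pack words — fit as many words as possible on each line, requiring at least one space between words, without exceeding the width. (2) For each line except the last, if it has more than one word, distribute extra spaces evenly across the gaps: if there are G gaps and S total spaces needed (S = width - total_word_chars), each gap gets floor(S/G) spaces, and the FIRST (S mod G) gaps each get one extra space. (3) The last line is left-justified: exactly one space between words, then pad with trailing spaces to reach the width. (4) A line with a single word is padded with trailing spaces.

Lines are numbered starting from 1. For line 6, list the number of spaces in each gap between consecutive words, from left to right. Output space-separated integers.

Line 1: ['vector', 'slow', 'system'] (min_width=18, slack=4)
Line 2: ['mineral', 'gentle', 'diamond'] (min_width=22, slack=0)
Line 3: ['festival', 'black', 'mineral'] (min_width=22, slack=0)
Line 4: ['play', 'support', 'language'] (min_width=21, slack=1)
Line 5: ['moon', 'journey', 'python'] (min_width=19, slack=3)
Line 6: ['and', 'they', 'cup', 'festival'] (min_width=21, slack=1)
Line 7: ['stop'] (min_width=4, slack=18)

Answer: 2 1 1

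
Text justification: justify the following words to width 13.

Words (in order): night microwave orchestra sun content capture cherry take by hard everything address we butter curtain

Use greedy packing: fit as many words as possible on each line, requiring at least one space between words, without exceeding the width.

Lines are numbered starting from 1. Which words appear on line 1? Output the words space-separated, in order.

Answer: night

Derivation:
Line 1: ['night'] (min_width=5, slack=8)
Line 2: ['microwave'] (min_width=9, slack=4)
Line 3: ['orchestra', 'sun'] (min_width=13, slack=0)
Line 4: ['content'] (min_width=7, slack=6)
Line 5: ['capture'] (min_width=7, slack=6)
Line 6: ['cherry', 'take'] (min_width=11, slack=2)
Line 7: ['by', 'hard'] (min_width=7, slack=6)
Line 8: ['everything'] (min_width=10, slack=3)
Line 9: ['address', 'we'] (min_width=10, slack=3)
Line 10: ['butter'] (min_width=6, slack=7)
Line 11: ['curtain'] (min_width=7, slack=6)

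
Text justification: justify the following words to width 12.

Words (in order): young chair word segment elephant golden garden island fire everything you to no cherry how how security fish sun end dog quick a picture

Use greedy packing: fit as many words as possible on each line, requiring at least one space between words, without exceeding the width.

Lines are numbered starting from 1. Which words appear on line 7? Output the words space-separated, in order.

Line 1: ['young', 'chair'] (min_width=11, slack=1)
Line 2: ['word', 'segment'] (min_width=12, slack=0)
Line 3: ['elephant'] (min_width=8, slack=4)
Line 4: ['golden'] (min_width=6, slack=6)
Line 5: ['garden'] (min_width=6, slack=6)
Line 6: ['island', 'fire'] (min_width=11, slack=1)
Line 7: ['everything'] (min_width=10, slack=2)
Line 8: ['you', 'to', 'no'] (min_width=9, slack=3)
Line 9: ['cherry', 'how'] (min_width=10, slack=2)
Line 10: ['how', 'security'] (min_width=12, slack=0)
Line 11: ['fish', 'sun', 'end'] (min_width=12, slack=0)
Line 12: ['dog', 'quick', 'a'] (min_width=11, slack=1)
Line 13: ['picture'] (min_width=7, slack=5)

Answer: everything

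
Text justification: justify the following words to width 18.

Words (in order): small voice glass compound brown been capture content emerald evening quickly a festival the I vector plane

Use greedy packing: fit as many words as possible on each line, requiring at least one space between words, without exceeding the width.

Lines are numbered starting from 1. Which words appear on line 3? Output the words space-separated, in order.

Answer: been capture

Derivation:
Line 1: ['small', 'voice', 'glass'] (min_width=17, slack=1)
Line 2: ['compound', 'brown'] (min_width=14, slack=4)
Line 3: ['been', 'capture'] (min_width=12, slack=6)
Line 4: ['content', 'emerald'] (min_width=15, slack=3)
Line 5: ['evening', 'quickly', 'a'] (min_width=17, slack=1)
Line 6: ['festival', 'the', 'I'] (min_width=14, slack=4)
Line 7: ['vector', 'plane'] (min_width=12, slack=6)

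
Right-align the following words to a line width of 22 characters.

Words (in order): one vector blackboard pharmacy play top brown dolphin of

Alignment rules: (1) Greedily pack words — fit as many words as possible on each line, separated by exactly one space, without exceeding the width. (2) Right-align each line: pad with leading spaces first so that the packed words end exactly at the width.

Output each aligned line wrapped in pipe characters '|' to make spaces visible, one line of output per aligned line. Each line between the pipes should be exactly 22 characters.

Answer: | one vector blackboard|
|     pharmacy play top|
|      brown dolphin of|

Derivation:
Line 1: ['one', 'vector', 'blackboard'] (min_width=21, slack=1)
Line 2: ['pharmacy', 'play', 'top'] (min_width=17, slack=5)
Line 3: ['brown', 'dolphin', 'of'] (min_width=16, slack=6)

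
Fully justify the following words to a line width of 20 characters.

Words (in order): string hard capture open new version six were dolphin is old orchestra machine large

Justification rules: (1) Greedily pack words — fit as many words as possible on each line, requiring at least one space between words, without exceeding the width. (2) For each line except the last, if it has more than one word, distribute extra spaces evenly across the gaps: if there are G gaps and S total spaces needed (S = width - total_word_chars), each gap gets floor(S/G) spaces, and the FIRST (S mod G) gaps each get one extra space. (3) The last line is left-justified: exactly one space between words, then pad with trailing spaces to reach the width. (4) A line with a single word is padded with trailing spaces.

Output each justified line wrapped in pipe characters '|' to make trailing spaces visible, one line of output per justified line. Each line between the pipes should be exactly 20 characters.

Line 1: ['string', 'hard', 'capture'] (min_width=19, slack=1)
Line 2: ['open', 'new', 'version', 'six'] (min_width=20, slack=0)
Line 3: ['were', 'dolphin', 'is', 'old'] (min_width=19, slack=1)
Line 4: ['orchestra', 'machine'] (min_width=17, slack=3)
Line 5: ['large'] (min_width=5, slack=15)

Answer: |string  hard capture|
|open new version six|
|were  dolphin is old|
|orchestra    machine|
|large               |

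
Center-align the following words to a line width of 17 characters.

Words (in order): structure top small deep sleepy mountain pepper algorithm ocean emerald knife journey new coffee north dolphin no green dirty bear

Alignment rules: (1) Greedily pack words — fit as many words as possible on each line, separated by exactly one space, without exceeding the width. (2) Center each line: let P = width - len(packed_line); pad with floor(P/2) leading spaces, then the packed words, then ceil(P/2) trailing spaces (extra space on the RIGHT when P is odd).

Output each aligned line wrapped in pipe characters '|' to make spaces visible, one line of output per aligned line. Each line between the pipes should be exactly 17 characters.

Answer: |  structure top  |
|small deep sleepy|
| mountain pepper |
| algorithm ocean |
|  emerald knife  |
|   journey new   |
|  coffee north   |
|dolphin no green |
|   dirty bear    |

Derivation:
Line 1: ['structure', 'top'] (min_width=13, slack=4)
Line 2: ['small', 'deep', 'sleepy'] (min_width=17, slack=0)
Line 3: ['mountain', 'pepper'] (min_width=15, slack=2)
Line 4: ['algorithm', 'ocean'] (min_width=15, slack=2)
Line 5: ['emerald', 'knife'] (min_width=13, slack=4)
Line 6: ['journey', 'new'] (min_width=11, slack=6)
Line 7: ['coffee', 'north'] (min_width=12, slack=5)
Line 8: ['dolphin', 'no', 'green'] (min_width=16, slack=1)
Line 9: ['dirty', 'bear'] (min_width=10, slack=7)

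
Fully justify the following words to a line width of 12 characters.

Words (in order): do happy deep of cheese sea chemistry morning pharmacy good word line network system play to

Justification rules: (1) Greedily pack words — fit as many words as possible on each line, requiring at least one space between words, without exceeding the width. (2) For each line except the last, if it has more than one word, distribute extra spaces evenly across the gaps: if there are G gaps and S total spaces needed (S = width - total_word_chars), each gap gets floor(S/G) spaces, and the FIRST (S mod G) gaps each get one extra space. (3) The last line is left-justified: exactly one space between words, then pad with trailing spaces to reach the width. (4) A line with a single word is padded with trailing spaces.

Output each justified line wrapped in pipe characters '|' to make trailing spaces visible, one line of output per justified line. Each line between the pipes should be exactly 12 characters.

Answer: |do     happy|
|deep      of|
|cheese   sea|
|chemistry   |
|morning     |
|pharmacy    |
|good    word|
|line network|
|system  play|
|to          |

Derivation:
Line 1: ['do', 'happy'] (min_width=8, slack=4)
Line 2: ['deep', 'of'] (min_width=7, slack=5)
Line 3: ['cheese', 'sea'] (min_width=10, slack=2)
Line 4: ['chemistry'] (min_width=9, slack=3)
Line 5: ['morning'] (min_width=7, slack=5)
Line 6: ['pharmacy'] (min_width=8, slack=4)
Line 7: ['good', 'word'] (min_width=9, slack=3)
Line 8: ['line', 'network'] (min_width=12, slack=0)
Line 9: ['system', 'play'] (min_width=11, slack=1)
Line 10: ['to'] (min_width=2, slack=10)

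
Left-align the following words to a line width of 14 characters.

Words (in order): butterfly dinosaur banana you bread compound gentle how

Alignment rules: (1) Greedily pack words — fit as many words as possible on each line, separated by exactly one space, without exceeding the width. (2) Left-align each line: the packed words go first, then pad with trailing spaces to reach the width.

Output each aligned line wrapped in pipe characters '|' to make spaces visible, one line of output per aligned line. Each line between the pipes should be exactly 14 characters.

Answer: |butterfly     |
|dinosaur      |
|banana you    |
|bread compound|
|gentle how    |

Derivation:
Line 1: ['butterfly'] (min_width=9, slack=5)
Line 2: ['dinosaur'] (min_width=8, slack=6)
Line 3: ['banana', 'you'] (min_width=10, slack=4)
Line 4: ['bread', 'compound'] (min_width=14, slack=0)
Line 5: ['gentle', 'how'] (min_width=10, slack=4)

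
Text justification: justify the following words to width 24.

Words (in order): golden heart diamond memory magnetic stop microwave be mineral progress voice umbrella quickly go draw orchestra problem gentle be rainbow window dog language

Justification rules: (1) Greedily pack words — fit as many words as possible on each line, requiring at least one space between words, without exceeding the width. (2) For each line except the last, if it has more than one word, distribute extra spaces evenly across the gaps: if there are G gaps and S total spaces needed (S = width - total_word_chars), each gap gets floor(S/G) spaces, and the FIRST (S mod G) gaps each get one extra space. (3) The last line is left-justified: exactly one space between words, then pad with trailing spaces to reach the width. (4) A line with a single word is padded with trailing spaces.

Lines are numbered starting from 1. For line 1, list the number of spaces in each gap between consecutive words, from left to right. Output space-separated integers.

Answer: 3 3

Derivation:
Line 1: ['golden', 'heart', 'diamond'] (min_width=20, slack=4)
Line 2: ['memory', 'magnetic', 'stop'] (min_width=20, slack=4)
Line 3: ['microwave', 'be', 'mineral'] (min_width=20, slack=4)
Line 4: ['progress', 'voice', 'umbrella'] (min_width=23, slack=1)
Line 5: ['quickly', 'go', 'draw'] (min_width=15, slack=9)
Line 6: ['orchestra', 'problem', 'gentle'] (min_width=24, slack=0)
Line 7: ['be', 'rainbow', 'window', 'dog'] (min_width=21, slack=3)
Line 8: ['language'] (min_width=8, slack=16)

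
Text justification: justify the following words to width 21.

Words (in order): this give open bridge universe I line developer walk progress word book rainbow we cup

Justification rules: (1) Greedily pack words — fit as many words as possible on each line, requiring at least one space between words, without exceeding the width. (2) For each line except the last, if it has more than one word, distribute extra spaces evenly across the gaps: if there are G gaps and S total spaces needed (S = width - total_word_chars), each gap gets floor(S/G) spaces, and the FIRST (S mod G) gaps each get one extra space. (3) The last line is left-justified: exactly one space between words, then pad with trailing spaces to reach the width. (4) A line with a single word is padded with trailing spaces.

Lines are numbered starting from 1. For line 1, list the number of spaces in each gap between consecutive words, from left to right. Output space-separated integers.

Line 1: ['this', 'give', 'open', 'bridge'] (min_width=21, slack=0)
Line 2: ['universe', 'I', 'line'] (min_width=15, slack=6)
Line 3: ['developer', 'walk'] (min_width=14, slack=7)
Line 4: ['progress', 'word', 'book'] (min_width=18, slack=3)
Line 5: ['rainbow', 'we', 'cup'] (min_width=14, slack=7)

Answer: 1 1 1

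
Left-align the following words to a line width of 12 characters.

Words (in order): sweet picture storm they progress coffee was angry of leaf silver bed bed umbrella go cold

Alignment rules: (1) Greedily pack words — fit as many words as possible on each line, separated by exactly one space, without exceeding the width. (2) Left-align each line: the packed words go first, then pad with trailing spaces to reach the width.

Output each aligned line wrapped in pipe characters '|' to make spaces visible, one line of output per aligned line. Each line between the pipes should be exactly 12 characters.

Line 1: ['sweet'] (min_width=5, slack=7)
Line 2: ['picture'] (min_width=7, slack=5)
Line 3: ['storm', 'they'] (min_width=10, slack=2)
Line 4: ['progress'] (min_width=8, slack=4)
Line 5: ['coffee', 'was'] (min_width=10, slack=2)
Line 6: ['angry', 'of'] (min_width=8, slack=4)
Line 7: ['leaf', 'silver'] (min_width=11, slack=1)
Line 8: ['bed', 'bed'] (min_width=7, slack=5)
Line 9: ['umbrella', 'go'] (min_width=11, slack=1)
Line 10: ['cold'] (min_width=4, slack=8)

Answer: |sweet       |
|picture     |
|storm they  |
|progress    |
|coffee was  |
|angry of    |
|leaf silver |
|bed bed     |
|umbrella go |
|cold        |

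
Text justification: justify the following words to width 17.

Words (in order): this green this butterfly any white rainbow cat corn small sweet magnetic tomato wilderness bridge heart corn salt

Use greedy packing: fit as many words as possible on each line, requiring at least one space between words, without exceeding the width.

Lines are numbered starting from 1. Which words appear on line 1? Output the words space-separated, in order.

Line 1: ['this', 'green', 'this'] (min_width=15, slack=2)
Line 2: ['butterfly', 'any'] (min_width=13, slack=4)
Line 3: ['white', 'rainbow', 'cat'] (min_width=17, slack=0)
Line 4: ['corn', 'small', 'sweet'] (min_width=16, slack=1)
Line 5: ['magnetic', 'tomato'] (min_width=15, slack=2)
Line 6: ['wilderness', 'bridge'] (min_width=17, slack=0)
Line 7: ['heart', 'corn', 'salt'] (min_width=15, slack=2)

Answer: this green this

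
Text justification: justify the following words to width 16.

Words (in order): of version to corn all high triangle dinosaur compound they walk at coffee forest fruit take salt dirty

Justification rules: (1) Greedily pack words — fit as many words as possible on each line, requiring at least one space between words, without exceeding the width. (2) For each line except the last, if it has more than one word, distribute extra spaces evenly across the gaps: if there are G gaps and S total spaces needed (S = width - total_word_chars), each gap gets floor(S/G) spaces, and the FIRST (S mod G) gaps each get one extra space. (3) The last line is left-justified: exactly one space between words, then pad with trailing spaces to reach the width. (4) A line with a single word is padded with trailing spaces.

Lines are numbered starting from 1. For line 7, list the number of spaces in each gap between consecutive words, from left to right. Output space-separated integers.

Line 1: ['of', 'version', 'to'] (min_width=13, slack=3)
Line 2: ['corn', 'all', 'high'] (min_width=13, slack=3)
Line 3: ['triangle'] (min_width=8, slack=8)
Line 4: ['dinosaur'] (min_width=8, slack=8)
Line 5: ['compound', 'they'] (min_width=13, slack=3)
Line 6: ['walk', 'at', 'coffee'] (min_width=14, slack=2)
Line 7: ['forest', 'fruit'] (min_width=12, slack=4)
Line 8: ['take', 'salt', 'dirty'] (min_width=15, slack=1)

Answer: 5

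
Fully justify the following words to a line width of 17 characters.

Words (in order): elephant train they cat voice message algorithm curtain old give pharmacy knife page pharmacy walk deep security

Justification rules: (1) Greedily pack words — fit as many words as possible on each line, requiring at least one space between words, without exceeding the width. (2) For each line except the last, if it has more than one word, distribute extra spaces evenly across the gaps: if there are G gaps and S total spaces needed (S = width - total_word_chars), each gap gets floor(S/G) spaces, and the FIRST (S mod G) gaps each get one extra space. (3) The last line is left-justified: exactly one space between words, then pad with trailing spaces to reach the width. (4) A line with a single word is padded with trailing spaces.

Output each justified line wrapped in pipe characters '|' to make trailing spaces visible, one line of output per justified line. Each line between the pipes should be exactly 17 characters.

Line 1: ['elephant', 'train'] (min_width=14, slack=3)
Line 2: ['they', 'cat', 'voice'] (min_width=14, slack=3)
Line 3: ['message', 'algorithm'] (min_width=17, slack=0)
Line 4: ['curtain', 'old', 'give'] (min_width=16, slack=1)
Line 5: ['pharmacy', 'knife'] (min_width=14, slack=3)
Line 6: ['page', 'pharmacy'] (min_width=13, slack=4)
Line 7: ['walk', 'deep'] (min_width=9, slack=8)
Line 8: ['security'] (min_width=8, slack=9)

Answer: |elephant    train|
|they   cat  voice|
|message algorithm|
|curtain  old give|
|pharmacy    knife|
|page     pharmacy|
|walk         deep|
|security         |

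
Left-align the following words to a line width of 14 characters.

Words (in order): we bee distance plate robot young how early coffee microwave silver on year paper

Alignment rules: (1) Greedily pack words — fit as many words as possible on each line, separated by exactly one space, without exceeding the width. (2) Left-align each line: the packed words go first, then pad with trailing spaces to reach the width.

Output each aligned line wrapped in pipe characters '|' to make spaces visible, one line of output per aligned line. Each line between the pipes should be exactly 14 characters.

Answer: |we bee        |
|distance plate|
|robot young   |
|how early     |
|coffee        |
|microwave     |
|silver on year|
|paper         |

Derivation:
Line 1: ['we', 'bee'] (min_width=6, slack=8)
Line 2: ['distance', 'plate'] (min_width=14, slack=0)
Line 3: ['robot', 'young'] (min_width=11, slack=3)
Line 4: ['how', 'early'] (min_width=9, slack=5)
Line 5: ['coffee'] (min_width=6, slack=8)
Line 6: ['microwave'] (min_width=9, slack=5)
Line 7: ['silver', 'on', 'year'] (min_width=14, slack=0)
Line 8: ['paper'] (min_width=5, slack=9)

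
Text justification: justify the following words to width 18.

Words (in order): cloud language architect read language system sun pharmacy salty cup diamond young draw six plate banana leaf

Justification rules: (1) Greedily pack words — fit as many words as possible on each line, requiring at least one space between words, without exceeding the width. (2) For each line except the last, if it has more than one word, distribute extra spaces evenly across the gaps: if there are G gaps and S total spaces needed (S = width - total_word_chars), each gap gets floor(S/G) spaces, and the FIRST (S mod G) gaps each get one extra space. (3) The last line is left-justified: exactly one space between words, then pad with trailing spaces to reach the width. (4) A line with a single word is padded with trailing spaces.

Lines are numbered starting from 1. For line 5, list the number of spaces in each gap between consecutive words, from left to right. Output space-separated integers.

Answer: 2 1

Derivation:
Line 1: ['cloud', 'language'] (min_width=14, slack=4)
Line 2: ['architect', 'read'] (min_width=14, slack=4)
Line 3: ['language', 'system'] (min_width=15, slack=3)
Line 4: ['sun', 'pharmacy', 'salty'] (min_width=18, slack=0)
Line 5: ['cup', 'diamond', 'young'] (min_width=17, slack=1)
Line 6: ['draw', 'six', 'plate'] (min_width=14, slack=4)
Line 7: ['banana', 'leaf'] (min_width=11, slack=7)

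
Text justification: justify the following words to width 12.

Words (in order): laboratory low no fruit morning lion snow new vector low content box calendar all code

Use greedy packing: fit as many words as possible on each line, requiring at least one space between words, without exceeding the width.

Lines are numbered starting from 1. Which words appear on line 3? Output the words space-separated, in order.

Line 1: ['laboratory'] (min_width=10, slack=2)
Line 2: ['low', 'no', 'fruit'] (min_width=12, slack=0)
Line 3: ['morning', 'lion'] (min_width=12, slack=0)
Line 4: ['snow', 'new'] (min_width=8, slack=4)
Line 5: ['vector', 'low'] (min_width=10, slack=2)
Line 6: ['content', 'box'] (min_width=11, slack=1)
Line 7: ['calendar', 'all'] (min_width=12, slack=0)
Line 8: ['code'] (min_width=4, slack=8)

Answer: morning lion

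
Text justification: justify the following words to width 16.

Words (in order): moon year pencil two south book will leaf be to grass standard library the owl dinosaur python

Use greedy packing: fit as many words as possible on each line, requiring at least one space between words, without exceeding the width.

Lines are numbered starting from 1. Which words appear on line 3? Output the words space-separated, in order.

Answer: will leaf be to

Derivation:
Line 1: ['moon', 'year', 'pencil'] (min_width=16, slack=0)
Line 2: ['two', 'south', 'book'] (min_width=14, slack=2)
Line 3: ['will', 'leaf', 'be', 'to'] (min_width=15, slack=1)
Line 4: ['grass', 'standard'] (min_width=14, slack=2)
Line 5: ['library', 'the', 'owl'] (min_width=15, slack=1)
Line 6: ['dinosaur', 'python'] (min_width=15, slack=1)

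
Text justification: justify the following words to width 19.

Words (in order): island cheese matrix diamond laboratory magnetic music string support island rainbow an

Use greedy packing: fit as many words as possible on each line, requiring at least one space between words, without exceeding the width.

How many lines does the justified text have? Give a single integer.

Answer: 6

Derivation:
Line 1: ['island', 'cheese'] (min_width=13, slack=6)
Line 2: ['matrix', 'diamond'] (min_width=14, slack=5)
Line 3: ['laboratory', 'magnetic'] (min_width=19, slack=0)
Line 4: ['music', 'string'] (min_width=12, slack=7)
Line 5: ['support', 'island'] (min_width=14, slack=5)
Line 6: ['rainbow', 'an'] (min_width=10, slack=9)
Total lines: 6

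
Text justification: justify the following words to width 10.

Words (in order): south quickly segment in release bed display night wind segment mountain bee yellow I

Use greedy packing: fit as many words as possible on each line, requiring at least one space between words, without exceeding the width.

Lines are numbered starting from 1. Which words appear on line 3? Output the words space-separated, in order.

Answer: segment in

Derivation:
Line 1: ['south'] (min_width=5, slack=5)
Line 2: ['quickly'] (min_width=7, slack=3)
Line 3: ['segment', 'in'] (min_width=10, slack=0)
Line 4: ['release'] (min_width=7, slack=3)
Line 5: ['bed'] (min_width=3, slack=7)
Line 6: ['display'] (min_width=7, slack=3)
Line 7: ['night', 'wind'] (min_width=10, slack=0)
Line 8: ['segment'] (min_width=7, slack=3)
Line 9: ['mountain'] (min_width=8, slack=2)
Line 10: ['bee', 'yellow'] (min_width=10, slack=0)
Line 11: ['I'] (min_width=1, slack=9)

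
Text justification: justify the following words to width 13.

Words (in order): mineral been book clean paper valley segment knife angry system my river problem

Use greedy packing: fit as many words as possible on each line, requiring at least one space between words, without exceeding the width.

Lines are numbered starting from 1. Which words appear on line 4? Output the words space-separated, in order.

Answer: segment knife

Derivation:
Line 1: ['mineral', 'been'] (min_width=12, slack=1)
Line 2: ['book', 'clean'] (min_width=10, slack=3)
Line 3: ['paper', 'valley'] (min_width=12, slack=1)
Line 4: ['segment', 'knife'] (min_width=13, slack=0)
Line 5: ['angry', 'system'] (min_width=12, slack=1)
Line 6: ['my', 'river'] (min_width=8, slack=5)
Line 7: ['problem'] (min_width=7, slack=6)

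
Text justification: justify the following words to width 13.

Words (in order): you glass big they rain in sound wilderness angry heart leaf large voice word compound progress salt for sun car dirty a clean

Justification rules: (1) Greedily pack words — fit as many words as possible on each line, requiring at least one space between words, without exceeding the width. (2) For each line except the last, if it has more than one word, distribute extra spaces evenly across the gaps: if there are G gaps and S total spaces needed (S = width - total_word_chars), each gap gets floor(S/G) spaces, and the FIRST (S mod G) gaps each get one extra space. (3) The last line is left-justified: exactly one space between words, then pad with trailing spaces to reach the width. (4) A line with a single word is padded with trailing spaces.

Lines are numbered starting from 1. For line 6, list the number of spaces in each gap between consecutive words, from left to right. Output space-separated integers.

Line 1: ['you', 'glass', 'big'] (min_width=13, slack=0)
Line 2: ['they', 'rain', 'in'] (min_width=12, slack=1)
Line 3: ['sound'] (min_width=5, slack=8)
Line 4: ['wilderness'] (min_width=10, slack=3)
Line 5: ['angry', 'heart'] (min_width=11, slack=2)
Line 6: ['leaf', 'large'] (min_width=10, slack=3)
Line 7: ['voice', 'word'] (min_width=10, slack=3)
Line 8: ['compound'] (min_width=8, slack=5)
Line 9: ['progress', 'salt'] (min_width=13, slack=0)
Line 10: ['for', 'sun', 'car'] (min_width=11, slack=2)
Line 11: ['dirty', 'a', 'clean'] (min_width=13, slack=0)

Answer: 4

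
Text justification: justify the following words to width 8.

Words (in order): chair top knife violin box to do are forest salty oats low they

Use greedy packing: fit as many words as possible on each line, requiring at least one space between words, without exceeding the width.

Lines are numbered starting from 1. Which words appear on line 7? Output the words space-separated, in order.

Line 1: ['chair'] (min_width=5, slack=3)
Line 2: ['top'] (min_width=3, slack=5)
Line 3: ['knife'] (min_width=5, slack=3)
Line 4: ['violin'] (min_width=6, slack=2)
Line 5: ['box', 'to'] (min_width=6, slack=2)
Line 6: ['do', 'are'] (min_width=6, slack=2)
Line 7: ['forest'] (min_width=6, slack=2)
Line 8: ['salty'] (min_width=5, slack=3)
Line 9: ['oats', 'low'] (min_width=8, slack=0)
Line 10: ['they'] (min_width=4, slack=4)

Answer: forest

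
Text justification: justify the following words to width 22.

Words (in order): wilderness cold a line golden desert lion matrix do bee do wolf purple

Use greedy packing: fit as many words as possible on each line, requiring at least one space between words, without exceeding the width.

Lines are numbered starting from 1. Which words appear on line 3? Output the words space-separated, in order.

Answer: matrix do bee do wolf

Derivation:
Line 1: ['wilderness', 'cold', 'a', 'line'] (min_width=22, slack=0)
Line 2: ['golden', 'desert', 'lion'] (min_width=18, slack=4)
Line 3: ['matrix', 'do', 'bee', 'do', 'wolf'] (min_width=21, slack=1)
Line 4: ['purple'] (min_width=6, slack=16)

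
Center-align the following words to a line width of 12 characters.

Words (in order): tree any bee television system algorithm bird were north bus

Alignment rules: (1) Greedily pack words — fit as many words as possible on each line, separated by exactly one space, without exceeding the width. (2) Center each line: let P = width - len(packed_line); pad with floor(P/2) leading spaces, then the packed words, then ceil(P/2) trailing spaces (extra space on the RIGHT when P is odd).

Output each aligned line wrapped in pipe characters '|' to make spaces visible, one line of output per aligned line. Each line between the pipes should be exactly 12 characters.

Line 1: ['tree', 'any', 'bee'] (min_width=12, slack=0)
Line 2: ['television'] (min_width=10, slack=2)
Line 3: ['system'] (min_width=6, slack=6)
Line 4: ['algorithm'] (min_width=9, slack=3)
Line 5: ['bird', 'were'] (min_width=9, slack=3)
Line 6: ['north', 'bus'] (min_width=9, slack=3)

Answer: |tree any bee|
| television |
|   system   |
| algorithm  |
| bird were  |
| north bus  |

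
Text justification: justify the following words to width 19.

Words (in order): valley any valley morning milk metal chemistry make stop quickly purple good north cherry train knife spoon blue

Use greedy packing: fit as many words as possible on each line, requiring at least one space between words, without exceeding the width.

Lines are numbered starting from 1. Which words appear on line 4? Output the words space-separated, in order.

Answer: quickly purple good

Derivation:
Line 1: ['valley', 'any', 'valley'] (min_width=17, slack=2)
Line 2: ['morning', 'milk', 'metal'] (min_width=18, slack=1)
Line 3: ['chemistry', 'make', 'stop'] (min_width=19, slack=0)
Line 4: ['quickly', 'purple', 'good'] (min_width=19, slack=0)
Line 5: ['north', 'cherry', 'train'] (min_width=18, slack=1)
Line 6: ['knife', 'spoon', 'blue'] (min_width=16, slack=3)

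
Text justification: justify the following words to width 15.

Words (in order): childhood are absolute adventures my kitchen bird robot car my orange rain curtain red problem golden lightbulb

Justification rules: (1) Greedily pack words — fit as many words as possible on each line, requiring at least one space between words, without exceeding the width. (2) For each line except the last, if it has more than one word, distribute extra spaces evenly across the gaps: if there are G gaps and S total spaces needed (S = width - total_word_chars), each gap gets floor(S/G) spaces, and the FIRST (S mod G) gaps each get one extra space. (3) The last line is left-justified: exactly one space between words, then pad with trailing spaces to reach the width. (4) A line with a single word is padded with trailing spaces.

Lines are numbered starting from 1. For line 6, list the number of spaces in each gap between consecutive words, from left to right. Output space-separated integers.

Line 1: ['childhood', 'are'] (min_width=13, slack=2)
Line 2: ['absolute'] (min_width=8, slack=7)
Line 3: ['adventures', 'my'] (min_width=13, slack=2)
Line 4: ['kitchen', 'bird'] (min_width=12, slack=3)
Line 5: ['robot', 'car', 'my'] (min_width=12, slack=3)
Line 6: ['orange', 'rain'] (min_width=11, slack=4)
Line 7: ['curtain', 'red'] (min_width=11, slack=4)
Line 8: ['problem', 'golden'] (min_width=14, slack=1)
Line 9: ['lightbulb'] (min_width=9, slack=6)

Answer: 5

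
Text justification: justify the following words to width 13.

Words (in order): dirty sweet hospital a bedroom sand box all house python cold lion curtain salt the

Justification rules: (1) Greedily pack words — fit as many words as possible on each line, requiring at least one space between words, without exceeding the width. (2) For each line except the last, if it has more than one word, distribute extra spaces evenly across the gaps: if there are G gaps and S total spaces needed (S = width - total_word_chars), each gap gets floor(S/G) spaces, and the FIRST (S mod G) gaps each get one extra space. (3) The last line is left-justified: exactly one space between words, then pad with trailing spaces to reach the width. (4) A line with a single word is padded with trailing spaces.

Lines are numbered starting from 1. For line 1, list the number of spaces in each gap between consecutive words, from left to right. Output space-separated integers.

Line 1: ['dirty', 'sweet'] (min_width=11, slack=2)
Line 2: ['hospital', 'a'] (min_width=10, slack=3)
Line 3: ['bedroom', 'sand'] (min_width=12, slack=1)
Line 4: ['box', 'all', 'house'] (min_width=13, slack=0)
Line 5: ['python', 'cold'] (min_width=11, slack=2)
Line 6: ['lion', 'curtain'] (min_width=12, slack=1)
Line 7: ['salt', 'the'] (min_width=8, slack=5)

Answer: 3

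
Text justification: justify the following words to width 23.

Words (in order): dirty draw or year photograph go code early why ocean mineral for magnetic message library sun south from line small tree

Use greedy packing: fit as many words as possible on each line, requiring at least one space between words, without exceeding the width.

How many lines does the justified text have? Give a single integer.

Line 1: ['dirty', 'draw', 'or', 'year'] (min_width=18, slack=5)
Line 2: ['photograph', 'go', 'code'] (min_width=18, slack=5)
Line 3: ['early', 'why', 'ocean', 'mineral'] (min_width=23, slack=0)
Line 4: ['for', 'magnetic', 'message'] (min_width=20, slack=3)
Line 5: ['library', 'sun', 'south', 'from'] (min_width=22, slack=1)
Line 6: ['line', 'small', 'tree'] (min_width=15, slack=8)
Total lines: 6

Answer: 6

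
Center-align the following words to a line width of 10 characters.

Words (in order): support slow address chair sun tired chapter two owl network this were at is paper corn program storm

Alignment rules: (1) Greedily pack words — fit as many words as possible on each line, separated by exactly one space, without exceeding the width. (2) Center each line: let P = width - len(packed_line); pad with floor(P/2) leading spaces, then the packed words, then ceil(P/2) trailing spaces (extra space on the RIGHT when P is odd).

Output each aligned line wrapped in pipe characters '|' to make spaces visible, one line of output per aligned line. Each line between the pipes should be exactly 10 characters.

Line 1: ['support'] (min_width=7, slack=3)
Line 2: ['slow'] (min_width=4, slack=6)
Line 3: ['address'] (min_width=7, slack=3)
Line 4: ['chair', 'sun'] (min_width=9, slack=1)
Line 5: ['tired'] (min_width=5, slack=5)
Line 6: ['chapter'] (min_width=7, slack=3)
Line 7: ['two', 'owl'] (min_width=7, slack=3)
Line 8: ['network'] (min_width=7, slack=3)
Line 9: ['this', 'were'] (min_width=9, slack=1)
Line 10: ['at', 'is'] (min_width=5, slack=5)
Line 11: ['paper', 'corn'] (min_width=10, slack=0)
Line 12: ['program'] (min_width=7, slack=3)
Line 13: ['storm'] (min_width=5, slack=5)

Answer: | support  |
|   slow   |
| address  |
|chair sun |
|  tired   |
| chapter  |
| two owl  |
| network  |
|this were |
|  at is   |
|paper corn|
| program  |
|  storm   |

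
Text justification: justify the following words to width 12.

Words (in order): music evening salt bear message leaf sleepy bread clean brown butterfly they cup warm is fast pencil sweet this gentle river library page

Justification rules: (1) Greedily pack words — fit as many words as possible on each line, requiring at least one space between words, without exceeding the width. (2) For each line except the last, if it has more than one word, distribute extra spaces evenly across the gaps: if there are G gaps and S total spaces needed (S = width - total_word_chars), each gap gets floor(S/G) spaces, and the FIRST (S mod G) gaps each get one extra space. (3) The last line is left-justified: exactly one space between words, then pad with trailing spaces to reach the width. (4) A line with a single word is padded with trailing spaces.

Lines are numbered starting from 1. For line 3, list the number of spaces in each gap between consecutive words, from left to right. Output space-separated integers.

Answer: 1

Derivation:
Line 1: ['music'] (min_width=5, slack=7)
Line 2: ['evening', 'salt'] (min_width=12, slack=0)
Line 3: ['bear', 'message'] (min_width=12, slack=0)
Line 4: ['leaf', 'sleepy'] (min_width=11, slack=1)
Line 5: ['bread', 'clean'] (min_width=11, slack=1)
Line 6: ['brown'] (min_width=5, slack=7)
Line 7: ['butterfly'] (min_width=9, slack=3)
Line 8: ['they', 'cup'] (min_width=8, slack=4)
Line 9: ['warm', 'is', 'fast'] (min_width=12, slack=0)
Line 10: ['pencil', 'sweet'] (min_width=12, slack=0)
Line 11: ['this', 'gentle'] (min_width=11, slack=1)
Line 12: ['river'] (min_width=5, slack=7)
Line 13: ['library', 'page'] (min_width=12, slack=0)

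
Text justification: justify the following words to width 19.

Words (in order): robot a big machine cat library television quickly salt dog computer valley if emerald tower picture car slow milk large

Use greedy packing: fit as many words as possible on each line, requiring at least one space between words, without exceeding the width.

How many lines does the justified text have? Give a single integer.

Line 1: ['robot', 'a', 'big', 'machine'] (min_width=19, slack=0)
Line 2: ['cat', 'library'] (min_width=11, slack=8)
Line 3: ['television', 'quickly'] (min_width=18, slack=1)
Line 4: ['salt', 'dog', 'computer'] (min_width=17, slack=2)
Line 5: ['valley', 'if', 'emerald'] (min_width=17, slack=2)
Line 6: ['tower', 'picture', 'car'] (min_width=17, slack=2)
Line 7: ['slow', 'milk', 'large'] (min_width=15, slack=4)
Total lines: 7

Answer: 7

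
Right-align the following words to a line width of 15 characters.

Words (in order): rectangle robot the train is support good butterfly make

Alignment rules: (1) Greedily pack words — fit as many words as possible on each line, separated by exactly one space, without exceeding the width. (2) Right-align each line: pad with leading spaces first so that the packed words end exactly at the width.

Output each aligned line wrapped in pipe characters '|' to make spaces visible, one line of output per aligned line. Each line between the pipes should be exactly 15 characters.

Answer: |rectangle robot|
|   the train is|
|   support good|
| butterfly make|

Derivation:
Line 1: ['rectangle', 'robot'] (min_width=15, slack=0)
Line 2: ['the', 'train', 'is'] (min_width=12, slack=3)
Line 3: ['support', 'good'] (min_width=12, slack=3)
Line 4: ['butterfly', 'make'] (min_width=14, slack=1)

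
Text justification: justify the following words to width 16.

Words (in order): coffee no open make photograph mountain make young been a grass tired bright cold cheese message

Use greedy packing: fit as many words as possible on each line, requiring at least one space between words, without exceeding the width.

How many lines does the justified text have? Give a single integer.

Answer: 7

Derivation:
Line 1: ['coffee', 'no', 'open'] (min_width=14, slack=2)
Line 2: ['make', 'photograph'] (min_width=15, slack=1)
Line 3: ['mountain', 'make'] (min_width=13, slack=3)
Line 4: ['young', 'been', 'a'] (min_width=12, slack=4)
Line 5: ['grass', 'tired'] (min_width=11, slack=5)
Line 6: ['bright', 'cold'] (min_width=11, slack=5)
Line 7: ['cheese', 'message'] (min_width=14, slack=2)
Total lines: 7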